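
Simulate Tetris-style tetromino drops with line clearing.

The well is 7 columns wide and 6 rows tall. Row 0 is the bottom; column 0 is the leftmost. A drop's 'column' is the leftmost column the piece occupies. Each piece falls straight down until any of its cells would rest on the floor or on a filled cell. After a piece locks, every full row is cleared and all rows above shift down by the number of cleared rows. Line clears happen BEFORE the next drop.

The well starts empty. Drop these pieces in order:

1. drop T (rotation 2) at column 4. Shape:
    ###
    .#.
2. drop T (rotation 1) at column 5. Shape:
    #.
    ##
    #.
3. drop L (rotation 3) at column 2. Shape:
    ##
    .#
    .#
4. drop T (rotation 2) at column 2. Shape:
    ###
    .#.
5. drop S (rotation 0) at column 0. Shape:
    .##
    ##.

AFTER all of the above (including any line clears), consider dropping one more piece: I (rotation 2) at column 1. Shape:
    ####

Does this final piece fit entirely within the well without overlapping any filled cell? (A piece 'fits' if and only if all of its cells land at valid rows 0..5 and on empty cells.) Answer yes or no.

Drop 1: T rot2 at col 4 lands with bottom-row=0; cleared 0 line(s) (total 0); column heights now [0 0 0 0 2 2 2], max=2
Drop 2: T rot1 at col 5 lands with bottom-row=2; cleared 0 line(s) (total 0); column heights now [0 0 0 0 2 5 4], max=5
Drop 3: L rot3 at col 2 lands with bottom-row=0; cleared 0 line(s) (total 0); column heights now [0 0 3 3 2 5 4], max=5
Drop 4: T rot2 at col 2 lands with bottom-row=3; cleared 0 line(s) (total 0); column heights now [0 0 5 5 5 5 4], max=5
Drop 5: S rot0 at col 0 lands with bottom-row=4; cleared 0 line(s) (total 0); column heights now [5 6 6 5 5 5 4], max=6
Test piece I rot2 at col 1 (width 4): heights before test = [5 6 6 5 5 5 4]; fits = False

Answer: no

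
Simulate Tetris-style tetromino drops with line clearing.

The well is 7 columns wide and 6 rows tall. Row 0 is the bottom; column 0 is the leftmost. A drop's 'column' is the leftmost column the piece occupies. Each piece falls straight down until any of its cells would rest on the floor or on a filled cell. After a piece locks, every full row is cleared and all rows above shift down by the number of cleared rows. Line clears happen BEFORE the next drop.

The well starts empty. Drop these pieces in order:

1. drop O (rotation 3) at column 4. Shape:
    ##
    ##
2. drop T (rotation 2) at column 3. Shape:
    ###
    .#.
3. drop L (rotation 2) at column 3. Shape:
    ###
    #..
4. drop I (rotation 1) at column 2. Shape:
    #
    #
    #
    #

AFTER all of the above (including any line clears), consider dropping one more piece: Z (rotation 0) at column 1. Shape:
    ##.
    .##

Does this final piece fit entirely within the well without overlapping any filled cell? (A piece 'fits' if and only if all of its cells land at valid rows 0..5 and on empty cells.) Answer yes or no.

Drop 1: O rot3 at col 4 lands with bottom-row=0; cleared 0 line(s) (total 0); column heights now [0 0 0 0 2 2 0], max=2
Drop 2: T rot2 at col 3 lands with bottom-row=2; cleared 0 line(s) (total 0); column heights now [0 0 0 4 4 4 0], max=4
Drop 3: L rot2 at col 3 lands with bottom-row=4; cleared 0 line(s) (total 0); column heights now [0 0 0 6 6 6 0], max=6
Drop 4: I rot1 at col 2 lands with bottom-row=0; cleared 0 line(s) (total 0); column heights now [0 0 4 6 6 6 0], max=6
Test piece Z rot0 at col 1 (width 3): heights before test = [0 0 4 6 6 6 0]; fits = False

Answer: no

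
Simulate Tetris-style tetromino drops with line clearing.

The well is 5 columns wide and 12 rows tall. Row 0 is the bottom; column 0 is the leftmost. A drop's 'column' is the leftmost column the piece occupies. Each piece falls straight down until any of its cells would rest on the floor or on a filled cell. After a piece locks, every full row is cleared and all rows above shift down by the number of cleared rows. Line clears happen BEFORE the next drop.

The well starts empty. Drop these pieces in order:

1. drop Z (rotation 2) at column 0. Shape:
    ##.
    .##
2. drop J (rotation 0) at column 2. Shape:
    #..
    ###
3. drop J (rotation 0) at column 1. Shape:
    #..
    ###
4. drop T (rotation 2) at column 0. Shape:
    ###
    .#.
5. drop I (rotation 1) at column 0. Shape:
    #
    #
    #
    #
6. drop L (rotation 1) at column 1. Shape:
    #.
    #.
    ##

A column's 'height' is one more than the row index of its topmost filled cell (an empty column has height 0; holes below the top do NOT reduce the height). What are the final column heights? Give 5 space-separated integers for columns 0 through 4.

Drop 1: Z rot2 at col 0 lands with bottom-row=0; cleared 0 line(s) (total 0); column heights now [2 2 1 0 0], max=2
Drop 2: J rot0 at col 2 lands with bottom-row=1; cleared 1 line(s) (total 1); column heights now [0 1 2 0 0], max=2
Drop 3: J rot0 at col 1 lands with bottom-row=2; cleared 0 line(s) (total 1); column heights now [0 4 3 3 0], max=4
Drop 4: T rot2 at col 0 lands with bottom-row=4; cleared 0 line(s) (total 1); column heights now [6 6 6 3 0], max=6
Drop 5: I rot1 at col 0 lands with bottom-row=6; cleared 0 line(s) (total 1); column heights now [10 6 6 3 0], max=10
Drop 6: L rot1 at col 1 lands with bottom-row=6; cleared 0 line(s) (total 1); column heights now [10 9 7 3 0], max=10

Answer: 10 9 7 3 0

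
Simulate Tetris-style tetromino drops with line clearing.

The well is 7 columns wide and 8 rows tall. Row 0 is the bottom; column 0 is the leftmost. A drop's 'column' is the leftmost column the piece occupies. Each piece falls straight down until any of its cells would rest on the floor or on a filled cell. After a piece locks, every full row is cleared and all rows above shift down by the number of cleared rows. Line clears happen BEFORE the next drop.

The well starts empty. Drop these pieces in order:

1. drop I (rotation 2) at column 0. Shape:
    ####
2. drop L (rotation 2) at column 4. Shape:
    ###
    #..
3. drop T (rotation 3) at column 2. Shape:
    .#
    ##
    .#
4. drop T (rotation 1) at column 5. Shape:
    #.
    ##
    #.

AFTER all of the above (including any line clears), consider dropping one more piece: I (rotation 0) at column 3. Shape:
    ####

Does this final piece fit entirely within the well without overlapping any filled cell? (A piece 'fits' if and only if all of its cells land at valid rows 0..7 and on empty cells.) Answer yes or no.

Answer: yes

Derivation:
Drop 1: I rot2 at col 0 lands with bottom-row=0; cleared 0 line(s) (total 0); column heights now [1 1 1 1 0 0 0], max=1
Drop 2: L rot2 at col 4 lands with bottom-row=0; cleared 0 line(s) (total 0); column heights now [1 1 1 1 2 2 2], max=2
Drop 3: T rot3 at col 2 lands with bottom-row=1; cleared 0 line(s) (total 0); column heights now [1 1 3 4 2 2 2], max=4
Drop 4: T rot1 at col 5 lands with bottom-row=2; cleared 0 line(s) (total 0); column heights now [1 1 3 4 2 5 4], max=5
Test piece I rot0 at col 3 (width 4): heights before test = [1 1 3 4 2 5 4]; fits = True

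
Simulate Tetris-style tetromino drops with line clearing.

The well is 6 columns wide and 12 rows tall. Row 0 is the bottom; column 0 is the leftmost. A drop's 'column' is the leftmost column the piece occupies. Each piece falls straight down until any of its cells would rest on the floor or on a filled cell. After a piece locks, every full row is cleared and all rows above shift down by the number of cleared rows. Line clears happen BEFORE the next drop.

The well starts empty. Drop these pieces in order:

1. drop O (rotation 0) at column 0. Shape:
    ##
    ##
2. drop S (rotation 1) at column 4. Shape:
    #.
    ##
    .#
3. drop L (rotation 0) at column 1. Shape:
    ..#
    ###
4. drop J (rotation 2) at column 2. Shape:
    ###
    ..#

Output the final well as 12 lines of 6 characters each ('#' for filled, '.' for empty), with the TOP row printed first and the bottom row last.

Answer: ......
......
......
......
......
......
......
..###.
...##.
.####.
##..##
##...#

Derivation:
Drop 1: O rot0 at col 0 lands with bottom-row=0; cleared 0 line(s) (total 0); column heights now [2 2 0 0 0 0], max=2
Drop 2: S rot1 at col 4 lands with bottom-row=0; cleared 0 line(s) (total 0); column heights now [2 2 0 0 3 2], max=3
Drop 3: L rot0 at col 1 lands with bottom-row=2; cleared 0 line(s) (total 0); column heights now [2 3 3 4 3 2], max=4
Drop 4: J rot2 at col 2 lands with bottom-row=3; cleared 0 line(s) (total 0); column heights now [2 3 5 5 5 2], max=5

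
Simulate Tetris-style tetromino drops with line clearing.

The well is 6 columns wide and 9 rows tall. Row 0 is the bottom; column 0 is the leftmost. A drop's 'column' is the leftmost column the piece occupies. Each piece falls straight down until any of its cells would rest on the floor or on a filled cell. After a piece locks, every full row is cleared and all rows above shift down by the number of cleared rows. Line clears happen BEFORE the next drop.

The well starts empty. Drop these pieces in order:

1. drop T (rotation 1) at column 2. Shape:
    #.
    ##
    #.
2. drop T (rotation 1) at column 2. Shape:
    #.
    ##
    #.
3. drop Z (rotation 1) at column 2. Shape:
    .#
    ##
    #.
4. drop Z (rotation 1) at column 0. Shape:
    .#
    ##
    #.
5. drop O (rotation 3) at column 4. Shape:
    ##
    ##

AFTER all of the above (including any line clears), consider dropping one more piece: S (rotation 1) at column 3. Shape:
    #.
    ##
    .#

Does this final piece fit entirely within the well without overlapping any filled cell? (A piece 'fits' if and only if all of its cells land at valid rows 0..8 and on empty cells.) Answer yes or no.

Drop 1: T rot1 at col 2 lands with bottom-row=0; cleared 0 line(s) (total 0); column heights now [0 0 3 2 0 0], max=3
Drop 2: T rot1 at col 2 lands with bottom-row=3; cleared 0 line(s) (total 0); column heights now [0 0 6 5 0 0], max=6
Drop 3: Z rot1 at col 2 lands with bottom-row=6; cleared 0 line(s) (total 0); column heights now [0 0 8 9 0 0], max=9
Drop 4: Z rot1 at col 0 lands with bottom-row=0; cleared 0 line(s) (total 0); column heights now [2 3 8 9 0 0], max=9
Drop 5: O rot3 at col 4 lands with bottom-row=0; cleared 1 line(s) (total 1); column heights now [1 2 7 8 1 1], max=8
Test piece S rot1 at col 3 (width 2): heights before test = [1 2 7 8 1 1]; fits = False

Answer: no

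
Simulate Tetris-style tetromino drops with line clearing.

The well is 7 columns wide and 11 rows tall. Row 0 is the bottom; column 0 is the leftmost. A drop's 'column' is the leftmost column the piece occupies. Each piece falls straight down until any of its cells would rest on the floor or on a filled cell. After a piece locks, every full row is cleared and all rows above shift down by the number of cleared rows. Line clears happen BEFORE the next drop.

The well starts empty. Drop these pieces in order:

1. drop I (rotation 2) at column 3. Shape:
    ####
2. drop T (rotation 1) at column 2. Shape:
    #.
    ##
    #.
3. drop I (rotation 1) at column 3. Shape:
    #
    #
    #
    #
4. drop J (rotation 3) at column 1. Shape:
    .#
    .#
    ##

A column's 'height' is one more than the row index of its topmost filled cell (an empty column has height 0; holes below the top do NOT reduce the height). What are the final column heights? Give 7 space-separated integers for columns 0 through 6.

Answer: 0 4 6 6 1 1 1

Derivation:
Drop 1: I rot2 at col 3 lands with bottom-row=0; cleared 0 line(s) (total 0); column heights now [0 0 0 1 1 1 1], max=1
Drop 2: T rot1 at col 2 lands with bottom-row=0; cleared 0 line(s) (total 0); column heights now [0 0 3 2 1 1 1], max=3
Drop 3: I rot1 at col 3 lands with bottom-row=2; cleared 0 line(s) (total 0); column heights now [0 0 3 6 1 1 1], max=6
Drop 4: J rot3 at col 1 lands with bottom-row=3; cleared 0 line(s) (total 0); column heights now [0 4 6 6 1 1 1], max=6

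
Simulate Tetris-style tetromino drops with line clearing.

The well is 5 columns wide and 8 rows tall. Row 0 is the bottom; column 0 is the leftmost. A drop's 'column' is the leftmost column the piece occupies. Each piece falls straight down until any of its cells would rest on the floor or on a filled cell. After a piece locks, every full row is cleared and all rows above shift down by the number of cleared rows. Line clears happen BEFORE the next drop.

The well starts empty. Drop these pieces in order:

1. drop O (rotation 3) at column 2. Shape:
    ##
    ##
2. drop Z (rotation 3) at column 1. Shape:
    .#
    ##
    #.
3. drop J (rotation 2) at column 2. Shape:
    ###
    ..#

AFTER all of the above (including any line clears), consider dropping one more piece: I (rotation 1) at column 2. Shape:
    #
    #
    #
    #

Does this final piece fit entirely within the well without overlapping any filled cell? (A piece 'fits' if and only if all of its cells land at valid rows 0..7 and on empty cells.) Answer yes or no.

Drop 1: O rot3 at col 2 lands with bottom-row=0; cleared 0 line(s) (total 0); column heights now [0 0 2 2 0], max=2
Drop 2: Z rot3 at col 1 lands with bottom-row=1; cleared 0 line(s) (total 0); column heights now [0 3 4 2 0], max=4
Drop 3: J rot2 at col 2 lands with bottom-row=3; cleared 0 line(s) (total 0); column heights now [0 3 5 5 5], max=5
Test piece I rot1 at col 2 (width 1): heights before test = [0 3 5 5 5]; fits = False

Answer: no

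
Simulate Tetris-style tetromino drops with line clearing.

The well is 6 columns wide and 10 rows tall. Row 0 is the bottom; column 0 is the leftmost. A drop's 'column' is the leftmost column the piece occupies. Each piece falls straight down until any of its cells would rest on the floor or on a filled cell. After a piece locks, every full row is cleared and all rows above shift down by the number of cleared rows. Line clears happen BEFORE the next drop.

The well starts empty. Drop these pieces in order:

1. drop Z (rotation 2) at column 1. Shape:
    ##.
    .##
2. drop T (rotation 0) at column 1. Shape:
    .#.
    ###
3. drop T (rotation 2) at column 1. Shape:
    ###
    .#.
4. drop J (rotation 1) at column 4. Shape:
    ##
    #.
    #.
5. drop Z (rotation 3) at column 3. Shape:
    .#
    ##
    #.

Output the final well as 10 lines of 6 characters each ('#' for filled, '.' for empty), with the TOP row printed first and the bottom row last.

Answer: ......
....#.
...##.
...#..
.###..
..#...
..#...
.#####
.##.#.
..###.

Derivation:
Drop 1: Z rot2 at col 1 lands with bottom-row=0; cleared 0 line(s) (total 0); column heights now [0 2 2 1 0 0], max=2
Drop 2: T rot0 at col 1 lands with bottom-row=2; cleared 0 line(s) (total 0); column heights now [0 3 4 3 0 0], max=4
Drop 3: T rot2 at col 1 lands with bottom-row=4; cleared 0 line(s) (total 0); column heights now [0 6 6 6 0 0], max=6
Drop 4: J rot1 at col 4 lands with bottom-row=0; cleared 0 line(s) (total 0); column heights now [0 6 6 6 3 3], max=6
Drop 5: Z rot3 at col 3 lands with bottom-row=6; cleared 0 line(s) (total 0); column heights now [0 6 6 8 9 3], max=9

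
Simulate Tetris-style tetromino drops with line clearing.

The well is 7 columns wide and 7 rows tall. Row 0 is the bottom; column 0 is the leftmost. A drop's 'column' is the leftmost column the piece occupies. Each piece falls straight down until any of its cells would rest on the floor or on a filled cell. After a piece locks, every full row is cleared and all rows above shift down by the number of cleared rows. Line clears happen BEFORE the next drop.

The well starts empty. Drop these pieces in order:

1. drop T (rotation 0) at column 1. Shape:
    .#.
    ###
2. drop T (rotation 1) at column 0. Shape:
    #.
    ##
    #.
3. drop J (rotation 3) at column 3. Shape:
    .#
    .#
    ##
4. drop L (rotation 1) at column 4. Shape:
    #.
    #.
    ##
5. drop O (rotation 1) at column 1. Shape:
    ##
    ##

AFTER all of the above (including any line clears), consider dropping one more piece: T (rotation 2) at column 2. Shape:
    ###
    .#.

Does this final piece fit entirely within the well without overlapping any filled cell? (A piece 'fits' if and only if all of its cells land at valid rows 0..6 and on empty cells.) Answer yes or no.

Answer: no

Derivation:
Drop 1: T rot0 at col 1 lands with bottom-row=0; cleared 0 line(s) (total 0); column heights now [0 1 2 1 0 0 0], max=2
Drop 2: T rot1 at col 0 lands with bottom-row=0; cleared 0 line(s) (total 0); column heights now [3 2 2 1 0 0 0], max=3
Drop 3: J rot3 at col 3 lands with bottom-row=1; cleared 0 line(s) (total 0); column heights now [3 2 2 2 4 0 0], max=4
Drop 4: L rot1 at col 4 lands with bottom-row=4; cleared 0 line(s) (total 0); column heights now [3 2 2 2 7 5 0], max=7
Drop 5: O rot1 at col 1 lands with bottom-row=2; cleared 0 line(s) (total 0); column heights now [3 4 4 2 7 5 0], max=7
Test piece T rot2 at col 2 (width 3): heights before test = [3 4 4 2 7 5 0]; fits = False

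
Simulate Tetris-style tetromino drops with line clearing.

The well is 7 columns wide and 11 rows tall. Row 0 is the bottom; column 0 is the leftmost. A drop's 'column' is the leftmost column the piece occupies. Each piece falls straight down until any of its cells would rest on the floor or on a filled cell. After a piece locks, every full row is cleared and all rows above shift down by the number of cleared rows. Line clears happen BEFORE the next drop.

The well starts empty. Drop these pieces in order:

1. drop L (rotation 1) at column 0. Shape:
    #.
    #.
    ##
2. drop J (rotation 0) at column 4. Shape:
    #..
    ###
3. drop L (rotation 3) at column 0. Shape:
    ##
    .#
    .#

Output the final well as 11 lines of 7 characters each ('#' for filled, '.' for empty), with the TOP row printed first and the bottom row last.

Answer: .......
.......
.......
.......
.......
.......
.......
##.....
##.....
##..#..
##..###

Derivation:
Drop 1: L rot1 at col 0 lands with bottom-row=0; cleared 0 line(s) (total 0); column heights now [3 1 0 0 0 0 0], max=3
Drop 2: J rot0 at col 4 lands with bottom-row=0; cleared 0 line(s) (total 0); column heights now [3 1 0 0 2 1 1], max=3
Drop 3: L rot3 at col 0 lands with bottom-row=1; cleared 0 line(s) (total 0); column heights now [4 4 0 0 2 1 1], max=4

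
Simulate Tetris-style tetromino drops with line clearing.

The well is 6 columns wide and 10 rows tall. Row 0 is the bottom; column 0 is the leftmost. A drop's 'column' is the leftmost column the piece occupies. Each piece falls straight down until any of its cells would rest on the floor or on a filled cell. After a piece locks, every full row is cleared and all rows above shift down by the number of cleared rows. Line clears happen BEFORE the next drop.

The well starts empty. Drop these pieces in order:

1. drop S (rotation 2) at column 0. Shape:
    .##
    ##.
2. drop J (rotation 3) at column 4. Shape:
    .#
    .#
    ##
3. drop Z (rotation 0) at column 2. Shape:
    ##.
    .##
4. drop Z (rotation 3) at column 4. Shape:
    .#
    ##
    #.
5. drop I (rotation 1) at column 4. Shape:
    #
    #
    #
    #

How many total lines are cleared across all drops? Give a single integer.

Answer: 0

Derivation:
Drop 1: S rot2 at col 0 lands with bottom-row=0; cleared 0 line(s) (total 0); column heights now [1 2 2 0 0 0], max=2
Drop 2: J rot3 at col 4 lands with bottom-row=0; cleared 0 line(s) (total 0); column heights now [1 2 2 0 1 3], max=3
Drop 3: Z rot0 at col 2 lands with bottom-row=1; cleared 0 line(s) (total 0); column heights now [1 2 3 3 2 3], max=3
Drop 4: Z rot3 at col 4 lands with bottom-row=2; cleared 0 line(s) (total 0); column heights now [1 2 3 3 4 5], max=5
Drop 5: I rot1 at col 4 lands with bottom-row=4; cleared 0 line(s) (total 0); column heights now [1 2 3 3 8 5], max=8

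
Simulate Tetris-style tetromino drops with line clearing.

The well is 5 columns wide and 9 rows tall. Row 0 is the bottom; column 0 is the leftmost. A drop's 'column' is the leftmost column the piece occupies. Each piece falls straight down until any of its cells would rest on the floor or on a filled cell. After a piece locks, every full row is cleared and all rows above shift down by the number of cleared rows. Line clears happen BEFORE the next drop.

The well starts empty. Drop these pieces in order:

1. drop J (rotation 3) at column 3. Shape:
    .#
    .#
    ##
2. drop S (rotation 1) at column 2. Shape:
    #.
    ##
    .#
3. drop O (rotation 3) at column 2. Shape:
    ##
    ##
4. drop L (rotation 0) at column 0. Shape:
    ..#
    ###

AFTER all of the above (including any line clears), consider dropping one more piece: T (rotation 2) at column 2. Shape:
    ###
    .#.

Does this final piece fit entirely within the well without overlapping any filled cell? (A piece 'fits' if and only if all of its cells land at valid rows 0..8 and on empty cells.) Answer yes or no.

Drop 1: J rot3 at col 3 lands with bottom-row=0; cleared 0 line(s) (total 0); column heights now [0 0 0 1 3], max=3
Drop 2: S rot1 at col 2 lands with bottom-row=1; cleared 0 line(s) (total 0); column heights now [0 0 4 3 3], max=4
Drop 3: O rot3 at col 2 lands with bottom-row=4; cleared 0 line(s) (total 0); column heights now [0 0 6 6 3], max=6
Drop 4: L rot0 at col 0 lands with bottom-row=6; cleared 0 line(s) (total 0); column heights now [7 7 8 6 3], max=8
Test piece T rot2 at col 2 (width 3): heights before test = [7 7 8 6 3]; fits = True

Answer: yes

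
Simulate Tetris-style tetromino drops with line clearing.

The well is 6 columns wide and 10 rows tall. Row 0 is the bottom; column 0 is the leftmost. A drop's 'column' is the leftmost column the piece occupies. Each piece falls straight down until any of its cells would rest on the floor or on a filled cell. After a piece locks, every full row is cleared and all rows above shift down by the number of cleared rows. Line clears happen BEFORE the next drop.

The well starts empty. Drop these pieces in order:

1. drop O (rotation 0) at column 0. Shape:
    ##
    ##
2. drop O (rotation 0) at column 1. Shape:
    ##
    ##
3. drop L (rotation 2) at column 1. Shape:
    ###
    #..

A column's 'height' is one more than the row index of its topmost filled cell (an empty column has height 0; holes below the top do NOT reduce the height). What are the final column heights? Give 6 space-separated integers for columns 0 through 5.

Answer: 2 6 6 6 0 0

Derivation:
Drop 1: O rot0 at col 0 lands with bottom-row=0; cleared 0 line(s) (total 0); column heights now [2 2 0 0 0 0], max=2
Drop 2: O rot0 at col 1 lands with bottom-row=2; cleared 0 line(s) (total 0); column heights now [2 4 4 0 0 0], max=4
Drop 3: L rot2 at col 1 lands with bottom-row=4; cleared 0 line(s) (total 0); column heights now [2 6 6 6 0 0], max=6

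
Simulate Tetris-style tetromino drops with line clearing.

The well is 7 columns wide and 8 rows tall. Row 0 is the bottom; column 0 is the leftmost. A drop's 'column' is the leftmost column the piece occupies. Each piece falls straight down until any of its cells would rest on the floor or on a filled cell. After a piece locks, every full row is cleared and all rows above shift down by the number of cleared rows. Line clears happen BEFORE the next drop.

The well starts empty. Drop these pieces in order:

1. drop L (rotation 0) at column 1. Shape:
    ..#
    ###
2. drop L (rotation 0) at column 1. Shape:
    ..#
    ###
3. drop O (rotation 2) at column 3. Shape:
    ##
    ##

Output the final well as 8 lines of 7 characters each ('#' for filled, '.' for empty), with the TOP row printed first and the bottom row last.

Answer: .......
.......
...##..
...##..
...#...
.###...
...#...
.###...

Derivation:
Drop 1: L rot0 at col 1 lands with bottom-row=0; cleared 0 line(s) (total 0); column heights now [0 1 1 2 0 0 0], max=2
Drop 2: L rot0 at col 1 lands with bottom-row=2; cleared 0 line(s) (total 0); column heights now [0 3 3 4 0 0 0], max=4
Drop 3: O rot2 at col 3 lands with bottom-row=4; cleared 0 line(s) (total 0); column heights now [0 3 3 6 6 0 0], max=6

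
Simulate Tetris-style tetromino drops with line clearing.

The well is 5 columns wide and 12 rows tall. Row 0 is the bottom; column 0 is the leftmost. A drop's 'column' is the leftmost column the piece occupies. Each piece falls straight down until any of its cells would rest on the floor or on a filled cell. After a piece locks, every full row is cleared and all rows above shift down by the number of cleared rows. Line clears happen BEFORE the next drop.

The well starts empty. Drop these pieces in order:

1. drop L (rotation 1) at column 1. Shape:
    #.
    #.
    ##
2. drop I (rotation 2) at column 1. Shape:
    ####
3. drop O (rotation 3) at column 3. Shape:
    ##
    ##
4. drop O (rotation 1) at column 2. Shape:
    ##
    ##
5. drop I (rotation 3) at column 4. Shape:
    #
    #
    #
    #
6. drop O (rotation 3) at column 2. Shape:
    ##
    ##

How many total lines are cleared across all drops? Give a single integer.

Drop 1: L rot1 at col 1 lands with bottom-row=0; cleared 0 line(s) (total 0); column heights now [0 3 1 0 0], max=3
Drop 2: I rot2 at col 1 lands with bottom-row=3; cleared 0 line(s) (total 0); column heights now [0 4 4 4 4], max=4
Drop 3: O rot3 at col 3 lands with bottom-row=4; cleared 0 line(s) (total 0); column heights now [0 4 4 6 6], max=6
Drop 4: O rot1 at col 2 lands with bottom-row=6; cleared 0 line(s) (total 0); column heights now [0 4 8 8 6], max=8
Drop 5: I rot3 at col 4 lands with bottom-row=6; cleared 0 line(s) (total 0); column heights now [0 4 8 8 10], max=10
Drop 6: O rot3 at col 2 lands with bottom-row=8; cleared 0 line(s) (total 0); column heights now [0 4 10 10 10], max=10

Answer: 0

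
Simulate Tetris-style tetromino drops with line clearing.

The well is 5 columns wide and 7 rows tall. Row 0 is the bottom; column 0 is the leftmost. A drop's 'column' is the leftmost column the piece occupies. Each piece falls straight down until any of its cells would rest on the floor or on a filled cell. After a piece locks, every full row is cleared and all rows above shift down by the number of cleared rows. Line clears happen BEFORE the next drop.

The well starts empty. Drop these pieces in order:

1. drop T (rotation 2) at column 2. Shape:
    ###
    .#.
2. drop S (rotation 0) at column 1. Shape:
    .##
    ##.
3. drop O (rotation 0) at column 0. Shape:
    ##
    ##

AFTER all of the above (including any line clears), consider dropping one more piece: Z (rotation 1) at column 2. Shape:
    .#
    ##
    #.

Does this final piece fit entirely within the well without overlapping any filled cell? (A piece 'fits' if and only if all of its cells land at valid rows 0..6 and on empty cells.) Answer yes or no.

Drop 1: T rot2 at col 2 lands with bottom-row=0; cleared 0 line(s) (total 0); column heights now [0 0 2 2 2], max=2
Drop 2: S rot0 at col 1 lands with bottom-row=2; cleared 0 line(s) (total 0); column heights now [0 3 4 4 2], max=4
Drop 3: O rot0 at col 0 lands with bottom-row=3; cleared 0 line(s) (total 0); column heights now [5 5 4 4 2], max=5
Test piece Z rot1 at col 2 (width 2): heights before test = [5 5 4 4 2]; fits = True

Answer: yes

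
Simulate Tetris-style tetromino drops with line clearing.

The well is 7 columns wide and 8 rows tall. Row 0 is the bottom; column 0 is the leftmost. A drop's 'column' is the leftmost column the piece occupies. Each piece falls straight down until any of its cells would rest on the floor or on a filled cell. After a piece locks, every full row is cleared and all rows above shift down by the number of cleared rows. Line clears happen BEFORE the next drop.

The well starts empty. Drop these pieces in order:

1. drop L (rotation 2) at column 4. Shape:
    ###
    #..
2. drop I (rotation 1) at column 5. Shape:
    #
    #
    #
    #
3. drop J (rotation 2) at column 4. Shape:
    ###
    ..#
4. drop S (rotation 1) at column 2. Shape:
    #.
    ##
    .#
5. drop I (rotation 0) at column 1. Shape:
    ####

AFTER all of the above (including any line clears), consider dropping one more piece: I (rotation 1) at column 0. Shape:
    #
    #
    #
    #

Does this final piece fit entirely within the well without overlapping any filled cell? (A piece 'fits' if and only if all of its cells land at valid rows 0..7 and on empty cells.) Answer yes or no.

Answer: yes

Derivation:
Drop 1: L rot2 at col 4 lands with bottom-row=0; cleared 0 line(s) (total 0); column heights now [0 0 0 0 2 2 2], max=2
Drop 2: I rot1 at col 5 lands with bottom-row=2; cleared 0 line(s) (total 0); column heights now [0 0 0 0 2 6 2], max=6
Drop 3: J rot2 at col 4 lands with bottom-row=5; cleared 0 line(s) (total 0); column heights now [0 0 0 0 7 7 7], max=7
Drop 4: S rot1 at col 2 lands with bottom-row=0; cleared 0 line(s) (total 0); column heights now [0 0 3 2 7 7 7], max=7
Drop 5: I rot0 at col 1 lands with bottom-row=7; cleared 0 line(s) (total 0); column heights now [0 8 8 8 8 7 7], max=8
Test piece I rot1 at col 0 (width 1): heights before test = [0 8 8 8 8 7 7]; fits = True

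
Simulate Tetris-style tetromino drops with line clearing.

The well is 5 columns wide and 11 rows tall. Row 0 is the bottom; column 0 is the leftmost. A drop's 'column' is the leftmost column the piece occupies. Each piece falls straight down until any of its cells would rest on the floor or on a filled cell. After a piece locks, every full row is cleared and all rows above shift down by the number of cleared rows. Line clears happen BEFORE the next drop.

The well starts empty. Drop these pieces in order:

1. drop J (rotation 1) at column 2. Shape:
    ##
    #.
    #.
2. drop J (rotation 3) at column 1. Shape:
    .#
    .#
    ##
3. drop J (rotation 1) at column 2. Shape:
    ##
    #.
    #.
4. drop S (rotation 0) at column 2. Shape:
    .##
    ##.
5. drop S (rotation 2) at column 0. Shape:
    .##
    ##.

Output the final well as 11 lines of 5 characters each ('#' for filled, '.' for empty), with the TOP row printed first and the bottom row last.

Drop 1: J rot1 at col 2 lands with bottom-row=0; cleared 0 line(s) (total 0); column heights now [0 0 3 3 0], max=3
Drop 2: J rot3 at col 1 lands with bottom-row=3; cleared 0 line(s) (total 0); column heights now [0 4 6 3 0], max=6
Drop 3: J rot1 at col 2 lands with bottom-row=6; cleared 0 line(s) (total 0); column heights now [0 4 9 9 0], max=9
Drop 4: S rot0 at col 2 lands with bottom-row=9; cleared 0 line(s) (total 0); column heights now [0 4 10 11 11], max=11
Drop 5: S rot2 at col 0 lands with bottom-row=9; cleared 0 line(s) (total 0); column heights now [10 11 11 11 11], max=11

Answer: .####
####.
..##.
..#..
..#..
..#..
..#..
.##..
..##.
..#..
..#..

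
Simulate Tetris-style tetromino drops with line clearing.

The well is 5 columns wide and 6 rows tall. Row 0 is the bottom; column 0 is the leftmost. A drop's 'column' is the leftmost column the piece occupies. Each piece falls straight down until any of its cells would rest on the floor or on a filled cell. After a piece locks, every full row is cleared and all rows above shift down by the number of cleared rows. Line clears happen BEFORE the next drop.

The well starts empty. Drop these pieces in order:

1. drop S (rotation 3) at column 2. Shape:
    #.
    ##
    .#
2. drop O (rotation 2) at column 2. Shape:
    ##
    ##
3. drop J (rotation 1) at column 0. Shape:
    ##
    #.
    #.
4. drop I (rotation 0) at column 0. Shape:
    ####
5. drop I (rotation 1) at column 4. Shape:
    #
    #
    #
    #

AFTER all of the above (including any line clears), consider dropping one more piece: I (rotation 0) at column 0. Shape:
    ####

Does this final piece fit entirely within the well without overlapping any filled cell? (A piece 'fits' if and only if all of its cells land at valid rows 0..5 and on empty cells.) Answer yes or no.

Answer: no

Derivation:
Drop 1: S rot3 at col 2 lands with bottom-row=0; cleared 0 line(s) (total 0); column heights now [0 0 3 2 0], max=3
Drop 2: O rot2 at col 2 lands with bottom-row=3; cleared 0 line(s) (total 0); column heights now [0 0 5 5 0], max=5
Drop 3: J rot1 at col 0 lands with bottom-row=0; cleared 0 line(s) (total 0); column heights now [3 3 5 5 0], max=5
Drop 4: I rot0 at col 0 lands with bottom-row=5; cleared 0 line(s) (total 0); column heights now [6 6 6 6 0], max=6
Drop 5: I rot1 at col 4 lands with bottom-row=0; cleared 0 line(s) (total 0); column heights now [6 6 6 6 4], max=6
Test piece I rot0 at col 0 (width 4): heights before test = [6 6 6 6 4]; fits = False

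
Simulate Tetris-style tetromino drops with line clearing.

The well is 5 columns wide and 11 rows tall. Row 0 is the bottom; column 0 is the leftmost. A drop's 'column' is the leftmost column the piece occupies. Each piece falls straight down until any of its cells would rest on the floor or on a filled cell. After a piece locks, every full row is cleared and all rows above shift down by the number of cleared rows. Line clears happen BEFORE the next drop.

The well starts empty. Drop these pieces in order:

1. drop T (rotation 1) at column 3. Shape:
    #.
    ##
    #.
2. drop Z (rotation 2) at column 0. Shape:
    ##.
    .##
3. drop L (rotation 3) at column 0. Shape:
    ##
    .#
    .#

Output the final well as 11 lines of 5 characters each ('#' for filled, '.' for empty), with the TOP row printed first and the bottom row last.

Drop 1: T rot1 at col 3 lands with bottom-row=0; cleared 0 line(s) (total 0); column heights now [0 0 0 3 2], max=3
Drop 2: Z rot2 at col 0 lands with bottom-row=0; cleared 0 line(s) (total 0); column heights now [2 2 1 3 2], max=3
Drop 3: L rot3 at col 0 lands with bottom-row=2; cleared 0 line(s) (total 0); column heights now [5 5 1 3 2], max=5

Answer: .....
.....
.....
.....
.....
.....
##...
.#...
.#.#.
##.##
.###.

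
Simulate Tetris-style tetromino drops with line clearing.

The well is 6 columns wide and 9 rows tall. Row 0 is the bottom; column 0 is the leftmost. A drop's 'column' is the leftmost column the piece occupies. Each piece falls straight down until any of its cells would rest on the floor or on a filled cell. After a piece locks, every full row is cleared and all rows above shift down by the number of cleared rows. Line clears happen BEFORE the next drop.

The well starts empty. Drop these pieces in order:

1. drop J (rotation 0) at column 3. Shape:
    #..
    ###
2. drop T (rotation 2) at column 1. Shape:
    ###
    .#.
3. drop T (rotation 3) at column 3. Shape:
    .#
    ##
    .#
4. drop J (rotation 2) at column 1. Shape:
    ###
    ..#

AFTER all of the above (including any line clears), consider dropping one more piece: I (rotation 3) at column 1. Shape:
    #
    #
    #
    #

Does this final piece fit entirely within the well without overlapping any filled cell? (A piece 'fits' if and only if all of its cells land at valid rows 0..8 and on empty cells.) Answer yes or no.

Answer: no

Derivation:
Drop 1: J rot0 at col 3 lands with bottom-row=0; cleared 0 line(s) (total 0); column heights now [0 0 0 2 1 1], max=2
Drop 2: T rot2 at col 1 lands with bottom-row=1; cleared 0 line(s) (total 0); column heights now [0 3 3 3 1 1], max=3
Drop 3: T rot3 at col 3 lands with bottom-row=2; cleared 0 line(s) (total 0); column heights now [0 3 3 4 5 1], max=5
Drop 4: J rot2 at col 1 lands with bottom-row=4; cleared 0 line(s) (total 0); column heights now [0 6 6 6 5 1], max=6
Test piece I rot3 at col 1 (width 1): heights before test = [0 6 6 6 5 1]; fits = False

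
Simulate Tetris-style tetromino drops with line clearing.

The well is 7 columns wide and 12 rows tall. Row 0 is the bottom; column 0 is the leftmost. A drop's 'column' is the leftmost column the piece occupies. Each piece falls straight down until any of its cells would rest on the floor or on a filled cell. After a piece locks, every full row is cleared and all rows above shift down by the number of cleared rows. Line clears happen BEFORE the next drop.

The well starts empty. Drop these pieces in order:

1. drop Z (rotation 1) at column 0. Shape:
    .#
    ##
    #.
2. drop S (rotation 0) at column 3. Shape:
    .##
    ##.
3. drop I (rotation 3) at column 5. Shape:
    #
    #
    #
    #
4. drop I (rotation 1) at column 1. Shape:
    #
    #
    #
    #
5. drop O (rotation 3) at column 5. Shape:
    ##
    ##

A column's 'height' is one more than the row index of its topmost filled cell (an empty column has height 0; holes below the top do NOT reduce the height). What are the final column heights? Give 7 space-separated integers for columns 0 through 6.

Answer: 2 7 0 1 2 8 8

Derivation:
Drop 1: Z rot1 at col 0 lands with bottom-row=0; cleared 0 line(s) (total 0); column heights now [2 3 0 0 0 0 0], max=3
Drop 2: S rot0 at col 3 lands with bottom-row=0; cleared 0 line(s) (total 0); column heights now [2 3 0 1 2 2 0], max=3
Drop 3: I rot3 at col 5 lands with bottom-row=2; cleared 0 line(s) (total 0); column heights now [2 3 0 1 2 6 0], max=6
Drop 4: I rot1 at col 1 lands with bottom-row=3; cleared 0 line(s) (total 0); column heights now [2 7 0 1 2 6 0], max=7
Drop 5: O rot3 at col 5 lands with bottom-row=6; cleared 0 line(s) (total 0); column heights now [2 7 0 1 2 8 8], max=8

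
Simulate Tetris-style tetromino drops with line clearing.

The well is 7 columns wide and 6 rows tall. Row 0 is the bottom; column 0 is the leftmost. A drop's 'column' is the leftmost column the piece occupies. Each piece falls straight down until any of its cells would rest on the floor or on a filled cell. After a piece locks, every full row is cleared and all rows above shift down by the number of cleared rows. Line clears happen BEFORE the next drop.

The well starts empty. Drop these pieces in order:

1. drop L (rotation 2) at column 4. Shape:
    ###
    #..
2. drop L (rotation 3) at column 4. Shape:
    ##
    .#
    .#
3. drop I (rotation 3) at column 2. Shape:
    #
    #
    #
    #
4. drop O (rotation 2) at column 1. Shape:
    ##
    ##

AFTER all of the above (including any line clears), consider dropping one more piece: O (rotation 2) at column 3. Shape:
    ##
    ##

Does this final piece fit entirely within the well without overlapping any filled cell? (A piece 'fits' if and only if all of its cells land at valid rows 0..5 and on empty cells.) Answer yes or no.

Drop 1: L rot2 at col 4 lands with bottom-row=0; cleared 0 line(s) (total 0); column heights now [0 0 0 0 2 2 2], max=2
Drop 2: L rot3 at col 4 lands with bottom-row=2; cleared 0 line(s) (total 0); column heights now [0 0 0 0 5 5 2], max=5
Drop 3: I rot3 at col 2 lands with bottom-row=0; cleared 0 line(s) (total 0); column heights now [0 0 4 0 5 5 2], max=5
Drop 4: O rot2 at col 1 lands with bottom-row=4; cleared 0 line(s) (total 0); column heights now [0 6 6 0 5 5 2], max=6
Test piece O rot2 at col 3 (width 2): heights before test = [0 6 6 0 5 5 2]; fits = False

Answer: no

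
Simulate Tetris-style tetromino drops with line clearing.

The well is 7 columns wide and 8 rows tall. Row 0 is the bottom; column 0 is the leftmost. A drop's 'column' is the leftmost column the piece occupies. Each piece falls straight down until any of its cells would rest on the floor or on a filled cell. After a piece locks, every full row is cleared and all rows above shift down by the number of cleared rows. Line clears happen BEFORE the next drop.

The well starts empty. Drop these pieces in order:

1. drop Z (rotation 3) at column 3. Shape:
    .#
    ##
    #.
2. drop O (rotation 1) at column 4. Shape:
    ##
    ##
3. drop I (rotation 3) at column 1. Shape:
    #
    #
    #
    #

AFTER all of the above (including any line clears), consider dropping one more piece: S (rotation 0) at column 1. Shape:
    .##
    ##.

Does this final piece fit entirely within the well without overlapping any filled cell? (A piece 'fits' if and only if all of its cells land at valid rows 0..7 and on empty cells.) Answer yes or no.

Answer: yes

Derivation:
Drop 1: Z rot3 at col 3 lands with bottom-row=0; cleared 0 line(s) (total 0); column heights now [0 0 0 2 3 0 0], max=3
Drop 2: O rot1 at col 4 lands with bottom-row=3; cleared 0 line(s) (total 0); column heights now [0 0 0 2 5 5 0], max=5
Drop 3: I rot3 at col 1 lands with bottom-row=0; cleared 0 line(s) (total 0); column heights now [0 4 0 2 5 5 0], max=5
Test piece S rot0 at col 1 (width 3): heights before test = [0 4 0 2 5 5 0]; fits = True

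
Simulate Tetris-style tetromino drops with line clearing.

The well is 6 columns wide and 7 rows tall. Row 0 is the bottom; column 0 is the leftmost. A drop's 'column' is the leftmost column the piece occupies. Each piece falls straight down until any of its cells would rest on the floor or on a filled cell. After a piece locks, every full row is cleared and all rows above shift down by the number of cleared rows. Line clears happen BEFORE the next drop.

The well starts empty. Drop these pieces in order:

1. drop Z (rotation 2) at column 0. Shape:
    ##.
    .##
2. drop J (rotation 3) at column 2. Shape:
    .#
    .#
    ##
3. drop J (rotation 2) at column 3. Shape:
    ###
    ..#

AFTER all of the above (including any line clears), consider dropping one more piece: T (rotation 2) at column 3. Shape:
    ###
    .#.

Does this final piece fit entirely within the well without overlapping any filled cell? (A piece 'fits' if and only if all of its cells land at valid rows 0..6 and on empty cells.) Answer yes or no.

Drop 1: Z rot2 at col 0 lands with bottom-row=0; cleared 0 line(s) (total 0); column heights now [2 2 1 0 0 0], max=2
Drop 2: J rot3 at col 2 lands with bottom-row=1; cleared 0 line(s) (total 0); column heights now [2 2 2 4 0 0], max=4
Drop 3: J rot2 at col 3 lands with bottom-row=3; cleared 0 line(s) (total 0); column heights now [2 2 2 5 5 5], max=5
Test piece T rot2 at col 3 (width 3): heights before test = [2 2 2 5 5 5]; fits = True

Answer: yes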